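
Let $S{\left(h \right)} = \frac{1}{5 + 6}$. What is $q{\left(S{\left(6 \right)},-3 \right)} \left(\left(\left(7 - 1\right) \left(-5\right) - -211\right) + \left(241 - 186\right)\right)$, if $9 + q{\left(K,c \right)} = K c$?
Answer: $- \frac{24072}{11} \approx -2188.4$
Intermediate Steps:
$S{\left(h \right)} = \frac{1}{11}$
$q{\left(K,c \right)} = -9 + K c$
$q{\left(S{\left(6 \right)},-3 \right)} \left(\left(\left(7 - 1\right) \left(-5\right) - -211\right) + \left(241 - 186\right)\right) = \left(-9 + \frac{1}{11} \left(-3\right)\right) \left(\left(\left(7 - 1\right) \left(-5\right) - -211\right) + \left(241 - 186\right)\right) = \left(-9 - \frac{3}{11}\right) \left(\left(6 \left(-5\right) + 211\right) + 55\right) = - \frac{102 \left(\left(-30 + 211\right) + 55\right)}{11} = - \frac{102 \left(181 + 55\right)}{11} = \left(- \frac{102}{11}\right) 236 = - \frac{24072}{11}$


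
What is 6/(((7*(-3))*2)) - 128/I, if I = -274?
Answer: 311/959 ≈ 0.32430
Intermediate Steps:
6/(((7*(-3))*2)) - 128/I = 6/(((7*(-3))*2)) - 128/(-274) = 6/((-21*2)) - 128*(-1/274) = 6/(-42) + 64/137 = 6*(-1/42) + 64/137 = -1/7 + 64/137 = 311/959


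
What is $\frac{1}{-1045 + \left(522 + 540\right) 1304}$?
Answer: $\frac{1}{1383803} \approx 7.2265 \cdot 10^{-7}$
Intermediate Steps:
$\frac{1}{-1045 + \left(522 + 540\right) 1304} = \frac{1}{-1045 + 1062 \cdot 1304} = \frac{1}{-1045 + 1384848} = \frac{1}{1383803}$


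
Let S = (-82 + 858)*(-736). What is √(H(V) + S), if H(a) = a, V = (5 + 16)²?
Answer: I*√570695 ≈ 755.44*I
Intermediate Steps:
V = 441 (V = 21² = 441)
S = -571136 (S = 776*(-736) = -571136)
√(H(V) + S) = √(441 - 571136) = √(-570695) = I*√570695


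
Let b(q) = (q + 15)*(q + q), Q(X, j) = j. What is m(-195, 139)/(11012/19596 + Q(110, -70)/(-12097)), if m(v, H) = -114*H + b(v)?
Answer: 3221192135862/33645971 ≈ 95738.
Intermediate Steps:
b(q) = 2*q*(15 + q) (b(q) = (15 + q)*(2*q) = 2*q*(15 + q))
m(v, H) = -114*H + 2*v*(15 + v)
m(-195, 139)/(11012/19596 + Q(110, -70)/(-12097)) = (-114*139 + 2*(-195)*(15 - 195))/(11012/19596 - 70/(-12097)) = (-15846 + 2*(-195)*(-180))/(11012*(1/19596) - 70*(-1/12097)) = (-15846 + 70200)/(2753/4899 + 70/12097) = 54354/(33645971/59263203) = 54354*(59263203/33645971) = 3221192135862/33645971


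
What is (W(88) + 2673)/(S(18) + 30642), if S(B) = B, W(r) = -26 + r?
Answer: 547/6132 ≈ 0.089204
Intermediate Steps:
(W(88) + 2673)/(S(18) + 30642) = ((-26 + 88) + 2673)/(18 + 30642) = (62 + 2673)/30660 = 2735*(1/30660) = 547/6132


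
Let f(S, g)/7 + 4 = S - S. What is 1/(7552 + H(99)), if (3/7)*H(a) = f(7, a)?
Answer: 3/22460 ≈ 0.00013357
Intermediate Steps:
f(S, g) = -28 (f(S, g) = -28 + 7*(S - S) = -28 + 7*0 = -28 + 0 = -28)
H(a) = -196/3 (H(a) = (7/3)*(-28) = -196/3)
1/(7552 + H(99)) = 1/(7552 - 196/3) = 1/(22460/3) = 3/22460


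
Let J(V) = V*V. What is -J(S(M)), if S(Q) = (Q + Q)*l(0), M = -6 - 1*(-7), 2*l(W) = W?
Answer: 0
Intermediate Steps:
l(W) = W/2
M = 1 (M = -6 + 7 = 1)
S(Q) = 0 (S(Q) = (Q + Q)*((½)*0) = (2*Q)*0 = 0)
J(V) = V²
-J(S(M)) = -1*0² = -1*0 = 0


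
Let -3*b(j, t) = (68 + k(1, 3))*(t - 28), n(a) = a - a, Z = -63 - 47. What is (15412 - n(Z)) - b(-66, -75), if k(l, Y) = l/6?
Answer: 235289/18 ≈ 13072.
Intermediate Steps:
k(l, Y) = l/6 (k(l, Y) = l*(⅙) = l/6)
Z = -110
n(a) = 0
b(j, t) = 5726/9 - 409*t/18 (b(j, t) = -(68 + (⅙)*1)*(t - 28)/3 = -(68 + ⅙)*(-28 + t)/3 = -409*(-28 + t)/18 = -(-5726/3 + 409*t/6)/3 = 5726/9 - 409*t/18)
(15412 - n(Z)) - b(-66, -75) = (15412 - 1*0) - (5726/9 - 409/18*(-75)) = (15412 + 0) - (5726/9 + 10225/6) = 15412 - 1*42127/18 = 15412 - 42127/18 = 235289/18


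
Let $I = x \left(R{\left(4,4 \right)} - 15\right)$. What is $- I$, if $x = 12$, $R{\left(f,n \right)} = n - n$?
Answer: $180$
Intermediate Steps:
$R{\left(f,n \right)} = 0$
$I = -180$ ($I = 12 \left(0 - 15\right) = 12 \left(-15\right) = -180$)
$- I = \left(-1\right) \left(-180\right) = 180$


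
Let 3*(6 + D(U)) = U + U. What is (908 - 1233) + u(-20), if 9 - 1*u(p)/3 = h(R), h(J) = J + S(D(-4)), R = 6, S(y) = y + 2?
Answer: -296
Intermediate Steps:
D(U) = -6 + 2*U/3 (D(U) = -6 + (U + U)/3 = -6 + (2*U)/3 = -6 + 2*U/3)
S(y) = 2 + y
h(J) = -20/3 + J (h(J) = J + (2 + (-6 + (⅔)*(-4))) = J + (2 + (-6 - 8/3)) = J + (2 - 26/3) = J - 20/3 = -20/3 + J)
u(p) = 29 (u(p) = 27 - 3*(-20/3 + 6) = 27 - 3*(-⅔) = 27 + 2 = 29)
(908 - 1233) + u(-20) = (908 - 1233) + 29 = -325 + 29 = -296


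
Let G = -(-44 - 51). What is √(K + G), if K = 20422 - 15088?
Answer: √5429 ≈ 73.682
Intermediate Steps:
G = 95 (G = -1*(-95) = 95)
K = 5334
√(K + G) = √(5334 + 95) = √5429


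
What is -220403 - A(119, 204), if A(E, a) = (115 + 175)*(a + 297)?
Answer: -365693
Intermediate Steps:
A(E, a) = 86130 + 290*a (A(E, a) = 290*(297 + a) = 86130 + 290*a)
-220403 - A(119, 204) = -220403 - (86130 + 290*204) = -220403 - (86130 + 59160) = -220403 - 1*145290 = -220403 - 145290 = -365693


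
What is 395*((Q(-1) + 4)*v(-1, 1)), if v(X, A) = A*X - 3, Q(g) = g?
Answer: -4740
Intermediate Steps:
v(X, A) = -3 + A*X
395*((Q(-1) + 4)*v(-1, 1)) = 395*((-1 + 4)*(-3 + 1*(-1))) = 395*(3*(-3 - 1)) = 395*(3*(-4)) = 395*(-12) = -4740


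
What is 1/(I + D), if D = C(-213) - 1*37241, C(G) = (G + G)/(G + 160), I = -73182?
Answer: -53/5851993 ≈ -9.0567e-6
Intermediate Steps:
C(G) = 2*G/(160 + G) (C(G) = (2*G)/(160 + G) = 2*G/(160 + G))
D = -1973347/53 (D = 2*(-213)/(160 - 213) - 1*37241 = 2*(-213)/(-53) - 37241 = 2*(-213)*(-1/53) - 37241 = 426/53 - 37241 = -1973347/53 ≈ -37233.)
1/(I + D) = 1/(-73182 - 1973347/53) = 1/(-5851993/53) = -53/5851993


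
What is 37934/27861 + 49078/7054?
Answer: 817474297/98265747 ≈ 8.3190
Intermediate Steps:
37934/27861 + 49078/7054 = 37934*(1/27861) + 49078*(1/7054) = 37934/27861 + 24539/3527 = 817474297/98265747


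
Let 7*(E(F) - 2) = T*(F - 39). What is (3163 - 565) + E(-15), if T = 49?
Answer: 2222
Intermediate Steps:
E(F) = -271 + 7*F (E(F) = 2 + (49*(F - 39))/7 = 2 + (49*(-39 + F))/7 = 2 + (-1911 + 49*F)/7 = 2 + (-273 + 7*F) = -271 + 7*F)
(3163 - 565) + E(-15) = (3163 - 565) + (-271 + 7*(-15)) = 2598 + (-271 - 105) = 2598 - 376 = 2222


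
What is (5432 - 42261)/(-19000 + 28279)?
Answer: -36829/9279 ≈ -3.9691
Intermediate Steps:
(5432 - 42261)/(-19000 + 28279) = -36829/9279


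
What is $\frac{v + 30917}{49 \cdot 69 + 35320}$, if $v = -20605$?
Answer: $\frac{10312}{38701} \approx 0.26645$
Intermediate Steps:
$\frac{v + 30917}{49 \cdot 69 + 35320} = \frac{-20605 + 30917}{49 \cdot 69 + 35320} = \frac{10312}{3381 + 35320} = \frac{10312}{38701}$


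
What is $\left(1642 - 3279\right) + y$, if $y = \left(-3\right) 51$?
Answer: $-1790$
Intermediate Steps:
$y = -153$
$\left(1642 - 3279\right) + y = \left(1642 - 3279\right) - 153 = -1637 - 153 = -1790$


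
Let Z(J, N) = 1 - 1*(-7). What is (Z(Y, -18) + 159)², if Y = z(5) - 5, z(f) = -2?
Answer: 27889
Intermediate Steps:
Y = -7 (Y = -2 - 5 = -7)
Z(J, N) = 8 (Z(J, N) = 1 + 7 = 8)
(Z(Y, -18) + 159)² = (8 + 159)² = 167² = 27889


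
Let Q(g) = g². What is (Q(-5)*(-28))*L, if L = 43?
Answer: -30100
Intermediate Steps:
(Q(-5)*(-28))*L = ((-5)²*(-28))*43 = (25*(-28))*43 = -700*43 = -30100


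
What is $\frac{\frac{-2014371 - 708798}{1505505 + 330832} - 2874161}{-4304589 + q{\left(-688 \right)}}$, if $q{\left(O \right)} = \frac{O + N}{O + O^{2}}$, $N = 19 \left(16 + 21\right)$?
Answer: $\frac{831548570956989152}{1245397521098091451} \approx 0.6677$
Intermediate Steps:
$N = 703$ ($N = 19 \cdot 37 = 703$)
$q{\left(O \right)} = \frac{703 + O}{O + O^{2}}$ ($q{\left(O \right)} = \frac{O + 703}{O + O^{2}} = \frac{703 + O}{O + O^{2}}$)
$\frac{\frac{-2014371 - 708798}{1505505 + 330832} - 2874161}{-4304589 + q{\left(-688 \right)}} = \frac{\frac{-2014371 - 708798}{1505505 + 330832} - 2874161}{-4304589 + \frac{703 - 688}{\left(-688\right) \left(1 - 688\right)}} = \frac{- \frac{2723169}{1836337} - 2874161}{-4304589 - \frac{1}{688} \frac{1}{-687} \cdot 15} = \frac{\left(-2723169\right) \frac{1}{1836337} - 2874161}{-4304589 - \left(- \frac{1}{472656}\right) 15} = \frac{- \frac{2723169}{1836337} - 2874161}{-4304589 + \frac{5}{157552}} = - \frac{5277930911426}{1836337 \left(- \frac{678196606123}{157552}\right)} = \left(- \frac{5277930911426}{1836337}\right) \left(- \frac{157552}{678196606123}\right) = \frac{831548570956989152}{1245397521098091451}$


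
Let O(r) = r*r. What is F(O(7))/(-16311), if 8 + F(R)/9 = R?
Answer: -123/5437 ≈ -0.022623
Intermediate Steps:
O(r) = r²
F(R) = -72 + 9*R
F(O(7))/(-16311) = (-72 + 9*7²)/(-16311) = (-72 + 9*49)*(-1/16311) = (-72 + 441)*(-1/16311) = 369*(-1/16311) = -123/5437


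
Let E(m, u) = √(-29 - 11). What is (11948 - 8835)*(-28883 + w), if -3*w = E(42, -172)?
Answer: -89912779 - 6226*I*√10/3 ≈ -8.9913e+7 - 6562.8*I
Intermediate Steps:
E(m, u) = 2*I*√10 (E(m, u) = √(-40) = 2*I*√10)
w = -2*I*√10/3 ≈ -2.1082*I
(11948 - 8835)*(-28883 + w) = (11948 - 8835)*(-28883 - 2*I*√10/3) = 3113*(-28883 - 2*I*√10/3) = -89912779 - 6226*I*√10/3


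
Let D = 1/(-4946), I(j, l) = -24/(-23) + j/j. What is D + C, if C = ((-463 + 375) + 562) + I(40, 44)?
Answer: 54153731/113758 ≈ 476.04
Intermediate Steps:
I(j, l) = 47/23 (I(j, l) = -24*(-1/23) + 1 = 24/23 + 1 = 47/23)
D = -1/4946 ≈ -0.00020218
C = 10949/23 (C = ((-463 + 375) + 562) + 47/23 = (-88 + 562) + 47/23 = 474 + 47/23 = 10949/23 ≈ 476.04)
D + C = -1/4946 + 10949/23 = 54153731/113758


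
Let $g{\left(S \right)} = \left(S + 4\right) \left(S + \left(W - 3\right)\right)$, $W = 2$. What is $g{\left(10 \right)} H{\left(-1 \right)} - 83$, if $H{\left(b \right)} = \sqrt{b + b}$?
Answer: $-83 + 126 i \sqrt{2} \approx -83.0 + 178.19 i$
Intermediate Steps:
$H{\left(b \right)} = \sqrt{2} \sqrt{b}$ ($H{\left(b \right)} = \sqrt{2 b} = \sqrt{2} \sqrt{b}$)
$g{\left(S \right)} = \left(-1 + S\right) \left(4 + S\right)$ ($g{\left(S \right)} = \left(S + 4\right) \left(S + \left(2 - 3\right)\right) = \left(4 + S\right) \left(S + \left(2 - 3\right)\right) = \left(4 + S\right) \left(S - 1\right) = \left(4 + S\right) \left(-1 + S\right) = \left(-1 + S\right) \left(4 + S\right)$)
$g{\left(10 \right)} H{\left(-1 \right)} - 83 = \left(-4 + 10^{2} + 3 \cdot 10\right) \sqrt{2} \sqrt{-1} - 83 = \left(-4 + 100 + 30\right) \sqrt{2} i - 83 = 126 i \sqrt{2} - 83 = -83 + 126 i \sqrt{2}$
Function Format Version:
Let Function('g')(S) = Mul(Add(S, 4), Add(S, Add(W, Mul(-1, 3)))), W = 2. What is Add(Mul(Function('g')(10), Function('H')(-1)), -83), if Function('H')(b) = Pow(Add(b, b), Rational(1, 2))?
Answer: Add(-83, Mul(126, I, Pow(2, Rational(1, 2)))) ≈ Add(-83.000, Mul(178.19, I))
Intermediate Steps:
Function('H')(b) = Mul(Pow(2, Rational(1, 2)), Pow(b, Rational(1, 2))) (Function('H')(b) = Pow(Mul(2, b), Rational(1, 2)) = Mul(Pow(2, Rational(1, 2)), Pow(b, Rational(1, 2))))
Function('g')(S) = Mul(Add(-1, S), Add(4, S)) (Function('g')(S) = Mul(Add(S, 4), Add(S, Add(2, Mul(-1, 3)))) = Mul(Add(4, S), Add(S, Add(2, -3))) = Mul(Add(4, S), Add(S, -1)) = Mul(Add(4, S), Add(-1, S)) = Mul(Add(-1, S), Add(4, S)))
Add(Mul(Function('g')(10), Function('H')(-1)), -83) = Add(Mul(Add(-4, Pow(10, 2), Mul(3, 10)), Mul(Pow(2, Rational(1, 2)), Pow(-1, Rational(1, 2)))), -83) = Add(Mul(Add(-4, 100, 30), Mul(Pow(2, Rational(1, 2)), I)), -83) = Add(Mul(126, Mul(I, Pow(2, Rational(1, 2)))), -83) = Add(Mul(126, I, Pow(2, Rational(1, 2))), -83) = Add(-83, Mul(126, I, Pow(2, Rational(1, 2))))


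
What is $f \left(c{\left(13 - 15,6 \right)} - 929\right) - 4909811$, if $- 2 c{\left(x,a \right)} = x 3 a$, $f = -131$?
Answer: $-4790470$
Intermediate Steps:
$c{\left(x,a \right)} = - \frac{3 a x}{2}$ ($c{\left(x,a \right)} = - \frac{x 3 a}{2} = - \frac{3 x a}{2} = - \frac{3 a x}{2}$)
$f \left(c{\left(13 - 15,6 \right)} - 929\right) - 4909811 = - 131 \left(\left(- \frac{3}{2}\right) 6 \left(13 - 15\right) - 929\right) - 4909811 = - 131 \left(\left(- \frac{3}{2}\right) 6 \left(-2\right) - 929\right) - 4909811 = - 131 \left(18 - 929\right) - 4909811 = \left(-131\right) \left(-911\right) - 4909811 = 119341 - 4909811 = -4790470$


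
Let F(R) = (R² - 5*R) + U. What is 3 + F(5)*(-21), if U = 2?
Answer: -39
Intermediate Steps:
F(R) = 2 + R² - 5*R (F(R) = (R² - 5*R) + 2 = 2 + R² - 5*R)
3 + F(5)*(-21) = 3 + (2 + 5² - 5*5)*(-21) = 3 + (2 + 25 - 25)*(-21) = 3 + 2*(-21) = 3 - 42 = -39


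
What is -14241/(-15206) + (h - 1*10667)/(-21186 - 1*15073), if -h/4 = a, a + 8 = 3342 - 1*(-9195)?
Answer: 1440630717/551354354 ≈ 2.6129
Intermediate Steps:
a = 12529 (a = -8 + (3342 - 1*(-9195)) = -8 + (3342 + 9195) = -8 + 12537 = 12529)
h = -50116 (h = -4*12529 = -50116)
-14241/(-15206) + (h - 1*10667)/(-21186 - 1*15073) = -14241/(-15206) + (-50116 - 1*10667)/(-21186 - 1*15073) = -14241*(-1/15206) + (-50116 - 10667)/(-21186 - 15073) = 14241/15206 - 60783/(-36259) = 14241/15206 - 60783*(-1/36259) = 14241/15206 + 60783/36259 = 1440630717/551354354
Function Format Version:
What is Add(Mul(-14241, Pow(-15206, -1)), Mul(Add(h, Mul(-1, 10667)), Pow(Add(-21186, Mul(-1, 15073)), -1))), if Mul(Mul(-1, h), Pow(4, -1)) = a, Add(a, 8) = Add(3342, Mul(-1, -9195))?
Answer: Rational(1440630717, 551354354) ≈ 2.6129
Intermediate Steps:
a = 12529 (a = Add(-8, Add(3342, Mul(-1, -9195))) = Add(-8, Add(3342, 9195)) = Add(-8, 12537) = 12529)
h = -50116 (h = Mul(-4, 12529) = -50116)
Add(Mul(-14241, Pow(-15206, -1)), Mul(Add(h, Mul(-1, 10667)), Pow(Add(-21186, Mul(-1, 15073)), -1))) = Add(Mul(-14241, Pow(-15206, -1)), Mul(Add(-50116, Mul(-1, 10667)), Pow(Add(-21186, Mul(-1, 15073)), -1))) = Add(Mul(-14241, Rational(-1, 15206)), Mul(Add(-50116, -10667), Pow(Add(-21186, -15073), -1))) = Add(Rational(14241, 15206), Mul(-60783, Pow(-36259, -1))) = Add(Rational(14241, 15206), Mul(-60783, Rational(-1, 36259))) = Add(Rational(14241, 15206), Rational(60783, 36259)) = Rational(1440630717, 551354354)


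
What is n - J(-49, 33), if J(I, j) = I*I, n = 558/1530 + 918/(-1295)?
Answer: -52865592/22015 ≈ -2401.3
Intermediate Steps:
n = -7577/22015 (n = 558*(1/1530) + 918*(-1/1295) = 31/85 - 918/1295 = -7577/22015 ≈ -0.34417)
J(I, j) = I**2
n - J(-49, 33) = -7577/22015 - 1*(-49)**2 = -7577/22015 - 1*2401 = -7577/22015 - 2401 = -52865592/22015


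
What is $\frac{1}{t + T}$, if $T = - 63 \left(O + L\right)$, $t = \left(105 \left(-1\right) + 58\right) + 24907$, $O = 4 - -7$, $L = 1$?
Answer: $\frac{1}{24104} \approx 4.1487 \cdot 10^{-5}$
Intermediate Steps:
$O = 11$ ($O = 4 + 7 = 11$)
$t = 24860$ ($t = \left(-105 + 58\right) + 24907 = -47 + 24907 = 24860$)
$T = -756$ ($T = - 63 \left(11 + 1\right) = \left(-63\right) 12 = -756$)
$\frac{1}{t + T} = \frac{1}{24860 - 756} = \frac{1}{24104}$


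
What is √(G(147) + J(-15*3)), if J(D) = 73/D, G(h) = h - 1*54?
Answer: 4*√1285/15 ≈ 9.5592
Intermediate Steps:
G(h) = -54 + h (G(h) = h - 54 = -54 + h)
√(G(147) + J(-15*3)) = √((-54 + 147) + 73/((-15*3))) = √(93 + 73/(-45)) = √(93 + 73*(-1/45)) = √(93 - 73/45) = √(4112/45) = 4*√1285/15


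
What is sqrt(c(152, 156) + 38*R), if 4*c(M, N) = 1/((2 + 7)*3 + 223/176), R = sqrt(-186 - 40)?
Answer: sqrt(8756 + 37620950*I*sqrt(226))/995 ≈ 16.901 + 16.901*I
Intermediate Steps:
R = I*sqrt(226) (R = sqrt(-226) = I*sqrt(226) ≈ 15.033*I)
c(M, N) = 44/4975 (c(M, N) = 1/(4*((2 + 7)*3 + 223/176)) = 1/(4*(9*3 + 223*(1/176))) = 1/(4*(27 + 223/176)) = 1/(4*(4975/176)) = (1/4)*(176/4975) = 44/4975)
sqrt(c(152, 156) + 38*R) = sqrt(44/4975 + 38*(I*sqrt(226))) = sqrt(44/4975 + 38*I*sqrt(226))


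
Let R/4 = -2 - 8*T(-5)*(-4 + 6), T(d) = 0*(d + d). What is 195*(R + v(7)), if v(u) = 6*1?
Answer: -390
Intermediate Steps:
T(d) = 0 (T(d) = 0*(2*d) = 0)
R = -8 (R = 4*(-2 - 0*(-4 + 6)) = 4*(-2 - 0*2) = 4*(-2 - 8*0) = 4*(-2 + 0) = 4*(-2) = -8)
v(u) = 6
195*(R + v(7)) = 195*(-8 + 6) = 195*(-2) = -390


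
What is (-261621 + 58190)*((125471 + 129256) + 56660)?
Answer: -63345768797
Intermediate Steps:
(-261621 + 58190)*((125471 + 129256) + 56660) = -203431*(254727 + 56660) = -203431*311387 = -63345768797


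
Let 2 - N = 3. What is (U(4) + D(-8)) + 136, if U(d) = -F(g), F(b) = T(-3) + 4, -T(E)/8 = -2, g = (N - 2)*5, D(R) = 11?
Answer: 127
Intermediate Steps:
N = -1 (N = 2 - 1*3 = 2 - 3 = -1)
g = -15 (g = (-1 - 2)*5 = -3*5 = -15)
T(E) = 16 (T(E) = -8*(-2) = 16)
F(b) = 20 (F(b) = 16 + 4 = 20)
U(d) = -20 (U(d) = -1*20 = -20)
(U(4) + D(-8)) + 136 = (-20 + 11) + 136 = -9 + 136 = 127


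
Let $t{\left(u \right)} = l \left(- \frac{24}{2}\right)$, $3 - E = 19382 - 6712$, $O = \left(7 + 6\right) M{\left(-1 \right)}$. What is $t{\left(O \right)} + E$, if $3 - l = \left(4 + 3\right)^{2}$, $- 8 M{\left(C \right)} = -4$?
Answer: $-12115$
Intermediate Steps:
$M{\left(C \right)} = \frac{1}{2}$ ($M{\left(C \right)} = \left(- \frac{1}{8}\right) \left(-4\right) = \frac{1}{2}$)
$O = \frac{13}{2}$ ($O = \left(7 + 6\right) \frac{1}{2} = 13 \cdot \frac{1}{2} = \frac{13}{2} \approx 6.5$)
$l = -46$ ($l = 3 - \left(4 + 3\right)^{2} = 3 - 7^{2} = 3 - 49 = -46$)
$E = -12667$ ($E = 3 - \left(19382 - 6712\right) = 3 - 12670 = -12667$)
$t{\left(u \right)} = 552$ ($t{\left(u \right)} = - 46 \left(- \frac{24}{2}\right) = - 46 \left(\left(-24\right) \frac{1}{2}\right) = \left(-46\right) \left(-12\right) = 552$)
$t{\left(O \right)} + E = 552 - 12667 = -12115$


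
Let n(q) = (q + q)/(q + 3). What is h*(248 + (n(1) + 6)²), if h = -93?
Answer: -107973/4 ≈ -26993.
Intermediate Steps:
n(q) = 2*q/(3 + q) (n(q) = (2*q)/(3 + q) = 2*q/(3 + q))
h*(248 + (n(1) + 6)²) = -93*(248 + (2*1/(3 + 1) + 6)²) = -93*(248 + (2*1/4 + 6)²) = -93*(248 + (2*1*(¼) + 6)²) = -93*(248 + (½ + 6)²) = -93*(248 + (13/2)²) = -93*(248 + 169/4) = -93*1161/4 = -107973/4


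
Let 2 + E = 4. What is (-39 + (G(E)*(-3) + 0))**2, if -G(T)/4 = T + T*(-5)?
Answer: 18225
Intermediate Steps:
E = 2 (E = -2 + 4 = 2)
G(T) = 16*T (G(T) = -4*(T + T*(-5)) = -4*(T - 5*T) = -(-16)*T = 16*T)
(-39 + (G(E)*(-3) + 0))**2 = (-39 + ((16*2)*(-3) + 0))**2 = (-39 + (32*(-3) + 0))**2 = (-39 + (-96 + 0))**2 = (-39 - 96)**2 = (-135)**2 = 18225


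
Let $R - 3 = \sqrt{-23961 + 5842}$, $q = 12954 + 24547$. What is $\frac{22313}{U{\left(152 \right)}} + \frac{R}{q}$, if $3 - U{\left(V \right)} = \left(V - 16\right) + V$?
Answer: $- \frac{836758958}{10687785} + \frac{i \sqrt{18119}}{37501} \approx -78.291 + 0.0035894 i$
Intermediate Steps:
$q = 37501$
$U{\left(V \right)} = 19 - 2 V$ ($U{\left(V \right)} = 3 - \left(\left(V - 16\right) + V\right) = 3 - \left(\left(-16 + V\right) + V\right) = 3 - \left(-16 + 2 V\right) = 19 - 2 V$)
$R = 3 + i \sqrt{18119}$ ($R = 3 + \sqrt{-23961 + 5842} = 3 + \sqrt{-18119} = 3 + i \sqrt{18119} \approx 3.0 + 134.61 i$)
$\frac{22313}{U{\left(152 \right)}} + \frac{R}{q} = \frac{22313}{19 - 304} + \frac{3 + i \sqrt{18119}}{37501} = \frac{22313}{19 - 304} + \left(3 + i \sqrt{18119}\right) \frac{1}{37501} = \frac{22313}{-285} + \left(\frac{3}{37501} + \frac{i \sqrt{18119}}{37501}\right) = 22313 \left(- \frac{1}{285}\right) + \left(\frac{3}{37501} + \frac{i \sqrt{18119}}{37501}\right) = - \frac{22313}{285} + \left(\frac{3}{37501} + \frac{i \sqrt{18119}}{37501}\right) = - \frac{836758958}{10687785} + \frac{i \sqrt{18119}}{37501}$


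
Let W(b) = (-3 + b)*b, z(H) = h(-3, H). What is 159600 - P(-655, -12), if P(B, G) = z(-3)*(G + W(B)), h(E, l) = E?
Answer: 1452534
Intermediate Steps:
z(H) = -3
W(b) = b*(-3 + b)
P(B, G) = -3*G - 3*B*(-3 + B) (P(B, G) = -3*(G + B*(-3 + B)) = -3*G - 3*B*(-3 + B))
159600 - P(-655, -12) = 159600 - (-3*(-12) - 3*(-655)*(-3 - 655)) = 159600 - (36 - 3*(-655)*(-658)) = 159600 - (36 - 1292970) = 159600 - 1*(-1292934) = 159600 + 1292934 = 1452534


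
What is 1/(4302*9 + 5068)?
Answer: 1/43786 ≈ 2.2838e-5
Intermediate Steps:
1/(4302*9 + 5068) = 1/(38718 + 5068) = 1/43786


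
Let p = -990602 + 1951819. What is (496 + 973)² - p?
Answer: 1196744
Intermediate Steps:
p = 961217
(496 + 973)² - p = (496 + 973)² - 1*961217 = 1469² - 961217 = 2157961 - 961217 = 1196744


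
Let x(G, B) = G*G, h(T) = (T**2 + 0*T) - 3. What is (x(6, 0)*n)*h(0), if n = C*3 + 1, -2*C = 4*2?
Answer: 1188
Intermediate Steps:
C = -4 (C = -2*2 = -1/2*8 = -4)
n = -11 (n = -4*3 + 1 = -12 + 1 = -11)
h(T) = -3 + T**2 (h(T) = (T**2 + 0) - 3 = T**2 - 3 = -3 + T**2)
x(G, B) = G**2
(x(6, 0)*n)*h(0) = (6**2*(-11))*(-3 + 0**2) = (36*(-11))*(-3 + 0) = -396*(-3) = 1188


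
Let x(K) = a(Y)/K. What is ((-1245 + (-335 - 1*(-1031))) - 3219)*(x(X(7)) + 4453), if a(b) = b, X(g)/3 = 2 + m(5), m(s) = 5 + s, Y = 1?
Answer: -50337026/3 ≈ -1.6779e+7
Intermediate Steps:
X(g) = 36 (X(g) = 3*(2 + (5 + 5)) = 3*(2 + 10) = 3*12 = 36)
x(K) = 1/K
((-1245 + (-335 - 1*(-1031))) - 3219)*(x(X(7)) + 4453) = ((-1245 + (-335 - 1*(-1031))) - 3219)*(1/36 + 4453) = ((-1245 + (-335 + 1031)) - 3219)*(1/36 + 4453) = ((-1245 + 696) - 3219)*(160309/36) = (-549 - 3219)*(160309/36) = -3768*160309/36 = -50337026/3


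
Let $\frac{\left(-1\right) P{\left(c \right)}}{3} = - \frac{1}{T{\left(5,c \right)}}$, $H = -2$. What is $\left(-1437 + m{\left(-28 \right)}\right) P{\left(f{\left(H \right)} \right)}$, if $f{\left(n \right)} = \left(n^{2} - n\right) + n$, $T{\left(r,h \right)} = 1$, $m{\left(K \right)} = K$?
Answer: $-4395$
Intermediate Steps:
$f{\left(n \right)} = n^{2}$
$P{\left(c \right)} = 3$ ($P{\left(c \right)} = - 3 \left(- 1^{-1}\right) = - 3 \left(\left(-1\right) 1\right) = \left(-3\right) \left(-1\right) = 3$)
$\left(-1437 + m{\left(-28 \right)}\right) P{\left(f{\left(H \right)} \right)} = \left(-1437 - 28\right) 3 = \left(-1465\right) 3 = -4395$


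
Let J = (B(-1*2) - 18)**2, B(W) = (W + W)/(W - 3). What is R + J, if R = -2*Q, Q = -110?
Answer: 12896/25 ≈ 515.84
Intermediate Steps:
R = 220 (R = -2*(-110) = 220)
B(W) = 2*W/(-3 + W) (B(W) = (2*W)/(-3 + W) = 2*W/(-3 + W))
J = 7396/25 (J = (2*(-1*2)/(-3 - 1*2) - 18)**2 = (2*(-2)/(-3 - 2) - 18)**2 = (2*(-2)/(-5) - 18)**2 = (2*(-2)*(-1/5) - 18)**2 = (4/5 - 18)**2 = (-86/5)**2 = 7396/25 ≈ 295.84)
R + J = 220 + 7396/25 = 12896/25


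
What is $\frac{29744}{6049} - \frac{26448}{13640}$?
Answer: $\frac{30715526}{10313545} \approx 2.9782$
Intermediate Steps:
$\frac{29744}{6049} - \frac{26448}{13640} = 29744 \cdot \frac{1}{6049} - \frac{3306}{1705} = \frac{29744}{6049} - \frac{3306}{1705} = \frac{30715526}{10313545}$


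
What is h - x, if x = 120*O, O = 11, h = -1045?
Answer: -2365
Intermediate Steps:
x = 1320 (x = 120*11 = 1320)
h - x = -1045 - 1*1320 = -1045 - 1320 = -2365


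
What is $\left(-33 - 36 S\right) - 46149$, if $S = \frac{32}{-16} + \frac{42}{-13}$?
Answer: $- \frac{597918}{13} \approx -45994.0$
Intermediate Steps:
$S = - \frac{68}{13}$ ($S = 32 \left(- \frac{1}{16}\right) + 42 \left(- \frac{1}{13}\right) = -2 - \frac{42}{13} = - \frac{68}{13} \approx -5.2308$)
$\left(-33 - 36 S\right) - 46149 = \left(-33 - - \frac{2448}{13}\right) - 46149 = \left(-33 + \frac{2448}{13}\right) - 46149 = \frac{2019}{13} - 46149 = - \frac{597918}{13}$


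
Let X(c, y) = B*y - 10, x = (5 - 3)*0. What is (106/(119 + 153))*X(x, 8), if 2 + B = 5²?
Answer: 4611/68 ≈ 67.809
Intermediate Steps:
B = 23 (B = -2 + 5² = -2 + 25 = 23)
x = 0 (x = 2*0 = 0)
X(c, y) = -10 + 23*y (X(c, y) = 23*y - 10 = -10 + 23*y)
(106/(119 + 153))*X(x, 8) = (106/(119 + 153))*(-10 + 23*8) = (106/272)*(-10 + 184) = ((1/272)*106)*174 = (53/136)*174 = 4611/68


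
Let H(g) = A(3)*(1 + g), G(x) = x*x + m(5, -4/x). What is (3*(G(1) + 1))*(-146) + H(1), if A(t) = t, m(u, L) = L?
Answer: 882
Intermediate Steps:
G(x) = x**2 - 4/x (G(x) = x*x - 4/x = x**2 - 4/x)
H(g) = 3 + 3*g (H(g) = 3*(1 + g) = 3 + 3*g)
(3*(G(1) + 1))*(-146) + H(1) = (3*((-4 + 1**3)/1 + 1))*(-146) + (3 + 3*1) = (3*(1*(-4 + 1) + 1))*(-146) + (3 + 3) = (3*(1*(-3) + 1))*(-146) + 6 = (3*(-3 + 1))*(-146) + 6 = (3*(-2))*(-146) + 6 = -6*(-146) + 6 = 876 + 6 = 882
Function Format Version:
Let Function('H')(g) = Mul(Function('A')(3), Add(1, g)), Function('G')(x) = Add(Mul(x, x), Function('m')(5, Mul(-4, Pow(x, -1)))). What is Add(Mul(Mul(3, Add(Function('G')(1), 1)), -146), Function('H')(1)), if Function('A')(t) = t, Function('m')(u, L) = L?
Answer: 882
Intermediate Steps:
Function('G')(x) = Add(Pow(x, 2), Mul(-4, Pow(x, -1))) (Function('G')(x) = Add(Mul(x, x), Mul(-4, Pow(x, -1))) = Add(Pow(x, 2), Mul(-4, Pow(x, -1))))
Function('H')(g) = Add(3, Mul(3, g)) (Function('H')(g) = Mul(3, Add(1, g)) = Add(3, Mul(3, g)))
Add(Mul(Mul(3, Add(Function('G')(1), 1)), -146), Function('H')(1)) = Add(Mul(Mul(3, Add(Mul(Pow(1, -1), Add(-4, Pow(1, 3))), 1)), -146), Add(3, Mul(3, 1))) = Add(Mul(Mul(3, Add(Mul(1, Add(-4, 1)), 1)), -146), Add(3, 3)) = Add(Mul(Mul(3, Add(Mul(1, -3), 1)), -146), 6) = Add(Mul(Mul(3, Add(-3, 1)), -146), 6) = Add(Mul(Mul(3, -2), -146), 6) = Add(Mul(-6, -146), 6) = Add(876, 6) = 882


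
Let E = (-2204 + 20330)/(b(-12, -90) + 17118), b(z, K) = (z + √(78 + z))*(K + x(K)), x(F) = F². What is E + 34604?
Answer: 6494587017/187687 - 448115*√66/6193671 ≈ 34603.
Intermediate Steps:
b(z, K) = (K + K²)*(z + √(78 + z)) (b(z, K) = (z + √(78 + z))*(K + K²) = (K + K²)*(z + √(78 + z)))
E = 18126/(-79002 + 8010*√66) (E = (-2204 + 20330)/(-90*(-12 + √(78 - 12) - 90*(-12) - 90*√(78 - 12)) + 17118) = 18126/(-90*(-12 + √66 + 1080 - 90*√66) + 17118) = 18126/(-90*(1068 - 89*√66) + 17118) = 18126/((-96120 + 8010*√66) + 17118) = 18126/(-79002 + 8010*√66) ≈ -1.3014)
E + 34604 = (-133931/187687 - 448115*√66/6193671) + 34604 = 6494587017/187687 - 448115*√66/6193671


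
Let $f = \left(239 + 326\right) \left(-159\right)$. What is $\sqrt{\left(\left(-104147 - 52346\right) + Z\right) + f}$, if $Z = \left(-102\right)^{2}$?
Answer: $26 i \sqrt{349} \approx 485.72 i$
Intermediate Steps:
$Z = 10404$
$f = -89835$ ($f = 565 \left(-159\right) = -89835$)
$\sqrt{\left(\left(-104147 - 52346\right) + Z\right) + f} = \sqrt{\left(\left(-104147 - 52346\right) + 10404\right) - 89835} = \sqrt{\left(-156493 + 10404\right) - 89835} = \sqrt{-146089 - 89835} = \sqrt{-235924} = 26 i \sqrt{349}$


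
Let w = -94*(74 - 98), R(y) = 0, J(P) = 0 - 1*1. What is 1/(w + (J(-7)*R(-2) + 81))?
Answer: 1/2337 ≈ 0.00042790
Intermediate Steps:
J(P) = -1 (J(P) = 0 - 1 = -1)
w = 2256 (w = -94*(-24) = 2256)
1/(w + (J(-7)*R(-2) + 81)) = 1/(2256 + (-1*0 + 81)) = 1/(2256 + (0 + 81)) = 1/(2256 + 81) = 1/2337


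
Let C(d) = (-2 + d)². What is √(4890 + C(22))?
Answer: 23*√10 ≈ 72.732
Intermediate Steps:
√(4890 + C(22)) = √(4890 + (-2 + 22)²) = √(4890 + 20²) = √(4890 + 400) = √5290 = 23*√10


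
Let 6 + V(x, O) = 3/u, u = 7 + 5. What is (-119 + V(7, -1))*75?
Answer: -37425/4 ≈ -9356.3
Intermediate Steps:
u = 12
V(x, O) = -23/4 (V(x, O) = -6 + 3/12 = -6 + 3*(1/12) = -6 + ¼ = -23/4)
(-119 + V(7, -1))*75 = (-119 - 23/4)*75 = -499/4*75 = -37425/4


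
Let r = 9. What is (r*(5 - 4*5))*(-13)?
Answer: 1755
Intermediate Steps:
(r*(5 - 4*5))*(-13) = (9*(5 - 4*5))*(-13) = (9*(5 - 20))*(-13) = (9*(-15))*(-13) = -135*(-13) = 1755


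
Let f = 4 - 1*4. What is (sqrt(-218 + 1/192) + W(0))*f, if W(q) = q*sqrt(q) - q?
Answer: 0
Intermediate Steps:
W(q) = q**(3/2) - q
f = 0 (f = 4 - 4 = 0)
(sqrt(-218 + 1/192) + W(0))*f = (sqrt(-218 + 1/192) + (0**(3/2) - 1*0))*0 = (sqrt(-218 + 1/192) + (0 + 0))*0 = (sqrt(-41855/192) + 0)*0 = (I*sqrt(125565)/24 + 0)*0 = (I*sqrt(125565)/24)*0 = 0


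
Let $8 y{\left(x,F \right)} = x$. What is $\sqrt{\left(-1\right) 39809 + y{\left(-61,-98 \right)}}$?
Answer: $\frac{i \sqrt{637066}}{4} \approx 199.54 i$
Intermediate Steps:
$y{\left(x,F \right)} = \frac{x}{8}$
$\sqrt{\left(-1\right) 39809 + y{\left(-61,-98 \right)}} = \sqrt{\left(-1\right) 39809 + \frac{1}{8} \left(-61\right)} = \sqrt{-39809 - \frac{61}{8}} = \sqrt{- \frac{318533}{8}} = \frac{i \sqrt{637066}}{4}$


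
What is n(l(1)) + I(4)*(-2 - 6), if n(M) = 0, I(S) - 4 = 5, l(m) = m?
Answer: -72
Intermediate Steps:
I(S) = 9 (I(S) = 4 + 5 = 9)
n(l(1)) + I(4)*(-2 - 6) = 0 + 9*(-2 - 6) = 0 + 9*(-8) = 0 - 72 = -72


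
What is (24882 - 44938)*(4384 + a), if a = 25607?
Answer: -601499496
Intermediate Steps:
(24882 - 44938)*(4384 + a) = (24882 - 44938)*(4384 + 25607) = -20056*29991 = -601499496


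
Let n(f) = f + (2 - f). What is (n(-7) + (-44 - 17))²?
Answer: 3481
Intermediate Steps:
n(f) = 2
(n(-7) + (-44 - 17))² = (2 + (-44 - 17))² = (2 - 61)² = (-59)² = 3481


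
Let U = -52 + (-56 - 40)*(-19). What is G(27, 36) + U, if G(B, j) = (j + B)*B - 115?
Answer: 3358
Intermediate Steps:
G(B, j) = -115 + B*(B + j) (G(B, j) = (B + j)*B - 115 = B*(B + j) - 115 = -115 + B*(B + j))
U = 1772 (U = -52 - 96*(-19) = -52 + 1824 = 1772)
G(27, 36) + U = (-115 + 27² + 27*36) + 1772 = (-115 + 729 + 972) + 1772 = 1586 + 1772 = 3358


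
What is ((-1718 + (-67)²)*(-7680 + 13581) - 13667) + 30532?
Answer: 16368536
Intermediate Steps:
((-1718 + (-67)²)*(-7680 + 13581) - 13667) + 30532 = ((-1718 + 4489)*5901 - 13667) + 30532 = (2771*5901 - 13667) + 30532 = (16351671 - 13667) + 30532 = 16338004 + 30532 = 16368536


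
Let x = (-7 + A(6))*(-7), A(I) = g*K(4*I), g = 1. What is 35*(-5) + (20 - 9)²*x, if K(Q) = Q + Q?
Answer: -34902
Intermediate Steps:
K(Q) = 2*Q
A(I) = 8*I (A(I) = 1*(2*(4*I)) = 1*(8*I) = 8*I)
x = -287 (x = (-7 + 8*6)*(-7) = (-7 + 48)*(-7) = 41*(-7) = -287)
35*(-5) + (20 - 9)²*x = 35*(-5) + (20 - 9)²*(-287) = -175 + 11²*(-287) = -175 + 121*(-287) = -175 - 34727 = -34902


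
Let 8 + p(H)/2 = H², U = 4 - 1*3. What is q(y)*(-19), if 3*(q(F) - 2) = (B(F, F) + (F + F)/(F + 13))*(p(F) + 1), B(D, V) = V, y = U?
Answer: 1178/21 ≈ 56.095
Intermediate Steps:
U = 1 (U = 4 - 3 = 1)
y = 1
p(H) = -16 + 2*H²
q(F) = 2 + (-15 + 2*F²)*(F + 2*F/(13 + F))/3 (q(F) = 2 + ((F + (F + F)/(F + 13))*((-16 + 2*F²) + 1))/3 = 2 + ((F + (2*F)/(13 + F))*(-15 + 2*F²))/3 = 2 + ((F + 2*F/(13 + F))*(-15 + 2*F²))/3 = 2 + ((-15 + 2*F²)*(F + 2*F/(13 + F)))/3 = 2 + (-15 + 2*F²)*(F + 2*F/(13 + F))/3)
q(y)*(-19) = ((78 - 219*1 - 15*1² + 2*1⁴ + 30*1³)/(3*(13 + 1)))*(-19) = ((⅓)*(78 - 219 - 15*1 + 2*1 + 30*1)/14)*(-19) = ((⅓)*(1/14)*(78 - 219 - 15 + 2 + 30))*(-19) = ((⅓)*(1/14)*(-124))*(-19) = -62/21*(-19) = 1178/21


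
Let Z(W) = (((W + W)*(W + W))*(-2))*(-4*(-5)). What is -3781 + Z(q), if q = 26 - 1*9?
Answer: -50021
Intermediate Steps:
q = 17 (q = 26 - 9 = 17)
Z(W) = -160*W² (Z(W) = (((2*W)*(2*W))*(-2))*20 = ((4*W²)*(-2))*20 = -8*W²*20 = -160*W²)
-3781 + Z(q) = -3781 - 160*17² = -3781 - 160*289 = -3781 - 46240 = -50021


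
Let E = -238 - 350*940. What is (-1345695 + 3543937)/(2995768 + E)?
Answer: 1099121/1333265 ≈ 0.82438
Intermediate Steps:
E = -329238 (E = -238 - 329000 = -329238)
(-1345695 + 3543937)/(2995768 + E) = (-1345695 + 3543937)/(2995768 - 329238) = 2198242/2666530 = 2198242*(1/2666530) = 1099121/1333265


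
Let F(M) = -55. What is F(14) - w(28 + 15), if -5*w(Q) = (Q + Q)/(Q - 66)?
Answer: -6411/115 ≈ -55.748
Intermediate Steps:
w(Q) = -2*Q/(5*(-66 + Q)) (w(Q) = -(Q + Q)/(5*(Q - 66)) = -2*Q/(5*(-66 + Q)))
F(14) - w(28 + 15) = -55 - (-2)*(28 + 15)/(-330 + 5*(28 + 15)) = -55 - (-2)*43/(-330 + 5*43) = -55 - (-2)*43/(-330 + 215) = -55 - (-2)*43/(-115) = -55 - (-2)*43*(-1)/115 = -55 - 1*86/115 = -55 - 86/115 = -6411/115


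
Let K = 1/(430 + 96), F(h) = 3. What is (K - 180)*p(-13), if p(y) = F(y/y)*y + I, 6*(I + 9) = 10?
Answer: 13160381/1578 ≈ 8339.9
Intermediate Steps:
I = -22/3 (I = -9 + (1/6)*10 = -9 + 5/3 = -22/3 ≈ -7.3333)
p(y) = -22/3 + 3*y (p(y) = 3*y - 22/3 = -22/3 + 3*y)
K = 1/526 ≈ 0.0019011
(K - 180)*p(-13) = (1/526 - 180)*(-22/3 + 3*(-13)) = -94679*(-22/3 - 39)/526 = -94679/526*(-139/3) = 13160381/1578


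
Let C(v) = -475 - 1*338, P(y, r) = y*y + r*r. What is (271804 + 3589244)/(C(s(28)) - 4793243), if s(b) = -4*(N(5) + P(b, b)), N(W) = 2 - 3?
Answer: -482631/599257 ≈ -0.80538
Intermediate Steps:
P(y, r) = r² + y² (P(y, r) = y² + r² = r² + y²)
N(W) = -1
s(b) = 4 - 8*b² (s(b) = -4*(-1 + (b² + b²)) = -4*(-1 + 2*b²) = 4 - 8*b²)
C(v) = -813 (C(v) = -475 - 338 = -813)
(271804 + 3589244)/(C(s(28)) - 4793243) = (271804 + 3589244)/(-813 - 4793243) = 3861048/(-4794056) = 3861048*(-1/4794056) = -482631/599257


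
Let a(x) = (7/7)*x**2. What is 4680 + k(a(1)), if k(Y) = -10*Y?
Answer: 4670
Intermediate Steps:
a(x) = x**2 (a(x) = (7*(1/7))*x**2 = 1*x**2 = x**2)
4680 + k(a(1)) = 4680 - 10*1**2 = 4680 - 10*1 = 4680 - 10 = 4670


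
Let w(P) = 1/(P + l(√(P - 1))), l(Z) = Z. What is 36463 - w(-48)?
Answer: 85797487/2353 + 7*I/2353 ≈ 36463.0 + 0.0029749*I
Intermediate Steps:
w(P) = 1/(P + √(-1 + P)) (w(P) = 1/(P + √(P - 1)) = 1/(P + √(-1 + P)))
36463 - w(-48) = 36463 - 1/(-48 + √(-1 - 48)) = 36463 - 1/(-48 + √(-49)) = 36463 - 1/(-48 + 7*I) = 36463 - (-48 - 7*I)/2353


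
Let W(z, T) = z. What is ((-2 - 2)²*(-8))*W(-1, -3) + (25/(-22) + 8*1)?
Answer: 2967/22 ≈ 134.86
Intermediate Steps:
((-2 - 2)²*(-8))*W(-1, -3) + (25/(-22) + 8*1) = ((-2 - 2)²*(-8))*(-1) + (25/(-22) + 8*1) = ((-4)²*(-8))*(-1) + (25*(-1/22) + 8) = (16*(-8))*(-1) + (-25/22 + 8) = -128*(-1) + 151/22 = 128 + 151/22 = 2967/22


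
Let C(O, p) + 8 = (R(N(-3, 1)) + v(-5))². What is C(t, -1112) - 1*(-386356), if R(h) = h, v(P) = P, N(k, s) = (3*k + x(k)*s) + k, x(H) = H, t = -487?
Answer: 386748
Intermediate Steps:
N(k, s) = 4*k + k*s (N(k, s) = (3*k + k*s) + k = 4*k + k*s)
C(O, p) = 392 (C(O, p) = -8 + (-3*(4 + 1) - 5)² = -8 + (-3*5 - 5)² = -8 + (-15 - 5)² = -8 + (-20)² = -8 + 400 = 392)
C(t, -1112) - 1*(-386356) = 392 - 1*(-386356) = 392 + 386356 = 386748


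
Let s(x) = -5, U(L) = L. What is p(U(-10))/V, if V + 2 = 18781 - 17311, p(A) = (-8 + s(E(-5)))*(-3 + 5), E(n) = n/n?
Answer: -13/734 ≈ -0.017711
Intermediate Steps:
E(n) = 1
p(A) = -26 (p(A) = (-8 - 5)*(-3 + 5) = -13*2 = -26)
V = 1468 (V = -2 + (18781 - 17311) = -2 + 1470 = 1468)
p(U(-10))/V = -26/1468 = -26*1/1468 = -13/734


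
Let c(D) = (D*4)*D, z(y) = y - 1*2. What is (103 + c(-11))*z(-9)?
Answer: -6457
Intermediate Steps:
z(y) = -2 + y (z(y) = y - 2 = -2 + y)
c(D) = 4*D² (c(D) = (4*D)*D = 4*D²)
(103 + c(-11))*z(-9) = (103 + 4*(-11)²)*(-2 - 9) = (103 + 4*121)*(-11) = (103 + 484)*(-11) = 587*(-11) = -6457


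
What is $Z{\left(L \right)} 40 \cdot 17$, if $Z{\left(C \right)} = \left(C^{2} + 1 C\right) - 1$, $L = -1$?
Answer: $-680$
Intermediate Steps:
$Z{\left(C \right)} = -1 + C + C^{2}$ ($Z{\left(C \right)} = \left(C^{2} + C\right) - 1 = \left(C + C^{2}\right) - 1 = -1 + C + C^{2}$)
$Z{\left(L \right)} 40 \cdot 17 = \left(-1 - 1 + \left(-1\right)^{2}\right) 40 \cdot 17 = \left(-1 - 1 + 1\right) 40 \cdot 17 = \left(-1\right) 40 \cdot 17 = \left(-40\right) 17 = -680$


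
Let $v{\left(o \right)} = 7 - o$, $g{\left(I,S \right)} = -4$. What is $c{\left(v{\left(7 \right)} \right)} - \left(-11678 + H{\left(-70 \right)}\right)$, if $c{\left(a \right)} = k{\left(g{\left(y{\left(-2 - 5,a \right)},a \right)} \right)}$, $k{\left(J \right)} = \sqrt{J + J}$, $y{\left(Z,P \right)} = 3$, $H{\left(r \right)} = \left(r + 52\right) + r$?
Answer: $11766 + 2 i \sqrt{2} \approx 11766.0 + 2.8284 i$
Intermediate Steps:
$H{\left(r \right)} = 52 + 2 r$ ($H{\left(r \right)} = \left(52 + r\right) + r = 52 + 2 r$)
$k{\left(J \right)} = \sqrt{2} \sqrt{J}$ ($k{\left(J \right)} = \sqrt{2 J} = \sqrt{2} \sqrt{J}$)
$c{\left(a \right)} = 2 i \sqrt{2}$ ($c{\left(a \right)} = \sqrt{2} \sqrt{-4} = \sqrt{2} \cdot 2 i = 2 i \sqrt{2}$)
$c{\left(v{\left(7 \right)} \right)} - \left(-11678 + H{\left(-70 \right)}\right) = 2 i \sqrt{2} + \left(11678 - \left(52 + 2 \left(-70\right)\right)\right) = 2 i \sqrt{2} + \left(11678 - \left(52 - 140\right)\right) = 2 i \sqrt{2} + \left(11678 - -88\right) = 2 i \sqrt{2} + \left(11678 + 88\right) = 2 i \sqrt{2} + 11766 = 11766 + 2 i \sqrt{2}$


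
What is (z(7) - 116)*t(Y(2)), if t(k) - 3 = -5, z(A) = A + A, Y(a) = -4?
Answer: 204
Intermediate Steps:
z(A) = 2*A
t(k) = -2 (t(k) = 3 - 5 = -2)
(z(7) - 116)*t(Y(2)) = (2*7 - 116)*(-2) = (14 - 116)*(-2) = -102*(-2) = 204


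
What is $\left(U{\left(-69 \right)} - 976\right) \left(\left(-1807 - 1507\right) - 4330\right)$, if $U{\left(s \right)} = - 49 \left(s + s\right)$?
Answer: $-44228184$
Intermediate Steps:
$U{\left(s \right)} = - 98 s$ ($U{\left(s \right)} = - 49 \cdot 2 s = - 98 s$)
$\left(U{\left(-69 \right)} - 976\right) \left(\left(-1807 - 1507\right) - 4330\right) = \left(\left(-98\right) \left(-69\right) - 976\right) \left(\left(-1807 - 1507\right) - 4330\right) = \left(6762 - 976\right) \left(\left(-1807 - 1507\right) - 4330\right) = 5786 \left(-3314 - 4330\right) = 5786 \left(-7644\right) = -44228184$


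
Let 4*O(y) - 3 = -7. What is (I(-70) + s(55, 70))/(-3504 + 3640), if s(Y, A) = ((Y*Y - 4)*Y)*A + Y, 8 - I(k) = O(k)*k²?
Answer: 11635813/136 ≈ 85558.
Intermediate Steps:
O(y) = -1 (O(y) = ¾ + (¼)*(-7) = ¾ - 7/4 = -1)
I(k) = 8 + k² (I(k) = 8 - (-1)*k² = 8 + k²)
s(Y, A) = Y + A*Y*(-4 + Y²) (s(Y, A) = ((Y² - 4)*Y)*A + Y = ((-4 + Y²)*Y)*A + Y = (Y*(-4 + Y²))*A + Y = A*Y*(-4 + Y²) + Y = Y + A*Y*(-4 + Y²))
(I(-70) + s(55, 70))/(-3504 + 3640) = ((8 + (-70)²) + 55*(1 - 4*70 + 70*55²))/(-3504 + 3640) = ((8 + 4900) + 55*(1 - 280 + 70*3025))/136 = (4908 + 55*(1 - 280 + 211750))*(1/136) = (4908 + 55*211471)*(1/136) = (4908 + 11630905)*(1/136) = 11635813*(1/136) = 11635813/136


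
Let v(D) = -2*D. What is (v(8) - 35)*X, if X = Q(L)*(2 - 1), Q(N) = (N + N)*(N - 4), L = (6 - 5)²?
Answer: 306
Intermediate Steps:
L = 1 (L = 1² = 1)
Q(N) = 2*N*(-4 + N) (Q(N) = (2*N)*(-4 + N) = 2*N*(-4 + N))
X = -6 (X = (2*1*(-4 + 1))*(2 - 1) = (2*1*(-3))*1 = -6*1 = -6)
(v(8) - 35)*X = (-2*8 - 35)*(-6) = (-16 - 35)*(-6) = -51*(-6) = 306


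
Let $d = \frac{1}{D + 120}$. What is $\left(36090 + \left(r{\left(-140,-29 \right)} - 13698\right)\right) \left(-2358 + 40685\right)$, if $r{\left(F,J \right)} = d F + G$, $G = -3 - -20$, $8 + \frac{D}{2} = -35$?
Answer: $\frac{14598102741}{17} \approx 8.5871 \cdot 10^{8}$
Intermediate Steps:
$D = -86$ ($D = -16 + 2 \left(-35\right) = -16 - 70 = -86$)
$G = 17$ ($G = -3 + 20 = 17$)
$d = \frac{1}{34}$ ($d = \frac{1}{-86 + 120} = \frac{1}{34} \approx 0.029412$)
$r{\left(F,J \right)} = 17 + \frac{F}{34}$ ($r{\left(F,J \right)} = \frac{F}{34} + 17 = 17 + \frac{F}{34}$)
$\left(36090 + \left(r{\left(-140,-29 \right)} - 13698\right)\right) \left(-2358 + 40685\right) = \left(36090 + \left(\left(17 + \frac{1}{34} \left(-140\right)\right) - 13698\right)\right) \left(-2358 + 40685\right) = \left(36090 + \left(\left(17 - \frac{70}{17}\right) - 13698\right)\right) 38327 = \left(36090 + \left(\frac{219}{17} - 13698\right)\right) 38327 = \left(36090 - \frac{232647}{17}\right) 38327 = \frac{380883}{17} \cdot 38327 = \frac{14598102741}{17}$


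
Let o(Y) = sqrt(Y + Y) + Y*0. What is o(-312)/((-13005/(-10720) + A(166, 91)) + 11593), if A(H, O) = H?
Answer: 8576*I*sqrt(39)/25213897 ≈ 0.0021241*I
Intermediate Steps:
o(Y) = sqrt(2)*sqrt(Y) (o(Y) = sqrt(2*Y) + 0 = sqrt(2)*sqrt(Y) + 0 = sqrt(2)*sqrt(Y))
o(-312)/((-13005/(-10720) + A(166, 91)) + 11593) = (sqrt(2)*sqrt(-312))/((-13005/(-10720) + 166) + 11593) = (sqrt(2)*(2*I*sqrt(78)))/((-13005*(-1/10720) + 166) + 11593) = (4*I*sqrt(39))/((2601/2144 + 166) + 11593) = (4*I*sqrt(39))/(358505/2144 + 11593) = (4*I*sqrt(39))/(25213897/2144) = (4*I*sqrt(39))*(2144/25213897) = 8576*I*sqrt(39)/25213897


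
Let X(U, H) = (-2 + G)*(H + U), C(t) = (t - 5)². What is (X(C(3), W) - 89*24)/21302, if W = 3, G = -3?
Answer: -2171/21302 ≈ -0.10192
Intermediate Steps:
C(t) = (-5 + t)²
X(U, H) = -5*H - 5*U (X(U, H) = (-2 - 3)*(H + U) = -5*(H + U) = -5*H - 5*U)
(X(C(3), W) - 89*24)/21302 = ((-5*3 - 5*(-5 + 3)²) - 89*24)/21302 = ((-15 - 5*(-2)²) - 2136)*(1/21302) = ((-15 - 5*4) - 2136)*(1/21302) = ((-15 - 20) - 2136)*(1/21302) = (-35 - 2136)*(1/21302) = -2171*1/21302 = -2171/21302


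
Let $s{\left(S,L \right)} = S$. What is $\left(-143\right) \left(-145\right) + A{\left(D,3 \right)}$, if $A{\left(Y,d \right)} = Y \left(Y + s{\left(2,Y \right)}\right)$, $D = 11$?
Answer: $20878$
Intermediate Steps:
$A{\left(Y,d \right)} = Y \left(2 + Y\right)$ ($A{\left(Y,d \right)} = Y \left(Y + 2\right) = Y \left(2 + Y\right)$)
$\left(-143\right) \left(-145\right) + A{\left(D,3 \right)} = \left(-143\right) \left(-145\right) + 11 \left(2 + 11\right) = 20735 + 11 \cdot 13 = 20735 + 143 = 20878$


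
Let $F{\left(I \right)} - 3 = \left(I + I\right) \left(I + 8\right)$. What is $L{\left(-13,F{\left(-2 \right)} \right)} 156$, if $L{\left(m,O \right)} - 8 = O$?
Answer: $-2028$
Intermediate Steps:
$F{\left(I \right)} = 3 + 2 I \left(8 + I\right)$ ($F{\left(I \right)} = 3 + \left(I + I\right) \left(I + 8\right) = 3 + 2 I \left(8 + I\right)$)
$L{\left(m,O \right)} = 8 + O$
$L{\left(-13,F{\left(-2 \right)} \right)} 156 = \left(8 + \left(3 + 2 \left(-2\right)^{2} + 16 \left(-2\right)\right)\right) 156 = \left(8 + \left(3 + 2 \cdot 4 - 32\right)\right) 156 = \left(8 + \left(3 + 8 - 32\right)\right) 156 = \left(8 - 21\right) 156 = \left(-13\right) 156 = -2028$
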